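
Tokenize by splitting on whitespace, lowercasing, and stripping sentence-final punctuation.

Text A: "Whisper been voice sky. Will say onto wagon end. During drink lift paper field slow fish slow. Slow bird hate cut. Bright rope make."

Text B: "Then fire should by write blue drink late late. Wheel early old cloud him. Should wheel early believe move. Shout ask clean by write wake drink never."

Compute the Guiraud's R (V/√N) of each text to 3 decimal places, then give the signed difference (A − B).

0.642

A: V=22, N=24, R=4.491
B: V=20, N=27, R=3.849
Difference = 4.491 − 3.849 = 0.642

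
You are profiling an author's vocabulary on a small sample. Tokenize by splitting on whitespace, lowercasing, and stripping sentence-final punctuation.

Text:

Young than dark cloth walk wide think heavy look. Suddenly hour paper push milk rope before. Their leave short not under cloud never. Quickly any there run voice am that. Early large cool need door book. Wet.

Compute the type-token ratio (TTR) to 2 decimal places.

1.00

N = 37 tokens, V = 37 types.
TTR = V / N = 37 / 37 = 1.00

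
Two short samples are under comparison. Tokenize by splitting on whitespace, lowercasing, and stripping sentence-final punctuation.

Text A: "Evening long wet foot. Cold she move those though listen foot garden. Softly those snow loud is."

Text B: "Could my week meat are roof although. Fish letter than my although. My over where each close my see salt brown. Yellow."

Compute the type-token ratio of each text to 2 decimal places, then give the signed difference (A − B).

0.06

TTR(A) = 15/17 = 0.88
TTR(B) = 18/22 = 0.82
Difference = 0.88 − 0.82 = 0.06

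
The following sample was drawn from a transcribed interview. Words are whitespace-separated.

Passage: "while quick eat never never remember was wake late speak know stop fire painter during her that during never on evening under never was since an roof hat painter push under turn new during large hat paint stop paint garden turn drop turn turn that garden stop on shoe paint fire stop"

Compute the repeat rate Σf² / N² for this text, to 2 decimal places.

0.04

Frequencies: never:4, stop:4, turn:4, during:3, paint:3, was:2, fire:2, painter:2, that:2, on:2, under:2, hat:2, garden:2, while:1, quick:1, eat:1, remember:1, wake:1, late:1, speak:1, … (11 more, each freq 1)
Σf² = 116; N² = 2704
Repeat rate = 116 / 2704 = 0.04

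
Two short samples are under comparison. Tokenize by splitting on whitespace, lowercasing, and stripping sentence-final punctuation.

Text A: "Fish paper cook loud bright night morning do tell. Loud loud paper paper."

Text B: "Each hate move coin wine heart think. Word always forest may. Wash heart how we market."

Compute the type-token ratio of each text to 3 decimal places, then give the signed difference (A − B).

-0.246

TTR(A) = 9/13 = 0.692
TTR(B) = 15/16 = 0.938
Difference = 0.692 − 0.938 = -0.246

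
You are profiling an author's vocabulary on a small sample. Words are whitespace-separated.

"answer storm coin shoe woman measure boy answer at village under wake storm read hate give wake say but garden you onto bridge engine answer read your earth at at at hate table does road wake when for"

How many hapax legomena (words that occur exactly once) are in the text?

Frequencies: at:4, answer:3, wake:3, storm:2, read:2, hate:2, coin:1, shoe:1, woman:1, measure:1, boy:1, village:1, under:1, give:1, say:1, but:1, garden:1, you:1, onto:1, bridge:1, … (8 more, each freq 1)
Hapax (freq=1): boy, bridge, but, coin, does, earth, engine, for, garden, give, measure, onto, road, say, shoe, table, under, village, when, woman, you, your

22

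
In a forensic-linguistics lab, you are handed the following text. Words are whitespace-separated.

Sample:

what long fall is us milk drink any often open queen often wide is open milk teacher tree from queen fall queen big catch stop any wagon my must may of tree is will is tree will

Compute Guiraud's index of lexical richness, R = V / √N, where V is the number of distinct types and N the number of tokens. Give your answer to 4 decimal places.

N = 37, V = 24.
√N = 6.082763
R = 24 / 6.082763 = 3.9456

3.9456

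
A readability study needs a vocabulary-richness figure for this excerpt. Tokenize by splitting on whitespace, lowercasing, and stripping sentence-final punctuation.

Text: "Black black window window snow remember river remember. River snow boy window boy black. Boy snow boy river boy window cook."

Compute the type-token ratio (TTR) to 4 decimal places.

N = 21 tokens, V = 7 types.
TTR = V / N = 7 / 21 = 0.3333

0.3333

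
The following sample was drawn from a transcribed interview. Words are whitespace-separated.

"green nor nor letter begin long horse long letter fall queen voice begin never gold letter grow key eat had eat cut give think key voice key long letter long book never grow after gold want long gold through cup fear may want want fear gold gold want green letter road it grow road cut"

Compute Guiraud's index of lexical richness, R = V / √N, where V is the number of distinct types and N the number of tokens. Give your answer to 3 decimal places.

N = 55, V = 27.
√N = 7.416198
R = 27 / 7.416198 = 3.641

3.641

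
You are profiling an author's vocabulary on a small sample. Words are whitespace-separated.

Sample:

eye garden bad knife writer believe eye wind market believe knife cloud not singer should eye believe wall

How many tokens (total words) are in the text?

18

Tokens: eye, garden, bad, knife, writer, believe, eye, wind, market, believe, knife, cloud, not, singer, should, eye, believe, wall
N = 18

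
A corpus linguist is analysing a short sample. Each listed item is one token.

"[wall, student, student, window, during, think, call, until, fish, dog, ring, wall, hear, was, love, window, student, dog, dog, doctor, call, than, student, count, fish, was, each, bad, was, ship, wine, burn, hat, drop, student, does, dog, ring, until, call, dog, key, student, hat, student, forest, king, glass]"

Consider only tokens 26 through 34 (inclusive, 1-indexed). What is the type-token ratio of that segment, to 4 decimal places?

0.8889

Segment tokens 26–34: was, each, bad, was, ship, wine, burn, hat, drop
Segment N = 9, segment V = 8.
TTR = 8 / 9 = 0.8889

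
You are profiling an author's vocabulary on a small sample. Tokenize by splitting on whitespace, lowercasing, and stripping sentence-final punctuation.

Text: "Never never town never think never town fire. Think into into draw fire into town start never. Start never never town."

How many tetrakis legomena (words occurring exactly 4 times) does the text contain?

Frequencies: never:7, town:4, into:3, think:2, fire:2, start:2, draw:1
Words with frequency 4: town

1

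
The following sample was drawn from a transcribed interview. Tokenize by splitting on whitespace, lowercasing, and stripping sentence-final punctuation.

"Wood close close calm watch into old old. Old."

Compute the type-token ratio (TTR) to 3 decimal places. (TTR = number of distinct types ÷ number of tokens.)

N = 9 tokens, V = 6 types.
TTR = V / N = 6 / 9 = 0.667

0.667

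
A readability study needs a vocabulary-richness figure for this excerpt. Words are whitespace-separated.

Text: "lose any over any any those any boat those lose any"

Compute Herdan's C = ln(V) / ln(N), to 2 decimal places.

0.67

N = 11, V = 5.
ln(V) = 1.609438, ln(N) = 2.397895
C = 1.609438 / 2.397895 = 0.67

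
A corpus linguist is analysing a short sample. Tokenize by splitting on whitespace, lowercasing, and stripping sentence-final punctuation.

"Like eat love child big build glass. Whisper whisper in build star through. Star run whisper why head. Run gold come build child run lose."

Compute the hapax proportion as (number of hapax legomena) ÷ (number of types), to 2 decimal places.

Frequencies: build:3, whisper:3, run:3, child:2, star:2, like:1, eat:1, love:1, big:1, glass:1, in:1, through:1, why:1, head:1, gold:1, come:1, lose:1
Hapax count = 12; type count = 17.
Ratio = 12 / 17 = 0.71

0.71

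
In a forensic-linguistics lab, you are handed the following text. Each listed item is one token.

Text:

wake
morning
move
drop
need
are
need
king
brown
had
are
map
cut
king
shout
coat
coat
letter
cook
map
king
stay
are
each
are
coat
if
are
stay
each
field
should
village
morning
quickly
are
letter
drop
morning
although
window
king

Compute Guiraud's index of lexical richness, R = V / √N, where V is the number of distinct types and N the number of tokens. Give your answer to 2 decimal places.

3.70

N = 42, V = 24.
√N = 6.480741
R = 24 / 6.480741 = 3.70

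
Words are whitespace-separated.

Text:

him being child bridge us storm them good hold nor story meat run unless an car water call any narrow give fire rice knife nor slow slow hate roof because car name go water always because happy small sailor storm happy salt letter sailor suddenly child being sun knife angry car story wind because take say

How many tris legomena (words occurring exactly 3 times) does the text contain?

2

Frequencies: car:3, because:3, being:2, child:2, storm:2, nor:2, story:2, water:2, knife:2, slow:2, happy:2, sailor:2, him:1, bridge:1, us:1, them:1, good:1, hold:1, meat:1, run:1, … (22 more, each freq 1)
Words with frequency 3: because, car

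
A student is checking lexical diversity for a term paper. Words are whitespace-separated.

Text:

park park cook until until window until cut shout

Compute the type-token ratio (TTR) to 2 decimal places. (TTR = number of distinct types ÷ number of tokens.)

N = 9 tokens, V = 6 types.
TTR = V / N = 6 / 9 = 0.67

0.67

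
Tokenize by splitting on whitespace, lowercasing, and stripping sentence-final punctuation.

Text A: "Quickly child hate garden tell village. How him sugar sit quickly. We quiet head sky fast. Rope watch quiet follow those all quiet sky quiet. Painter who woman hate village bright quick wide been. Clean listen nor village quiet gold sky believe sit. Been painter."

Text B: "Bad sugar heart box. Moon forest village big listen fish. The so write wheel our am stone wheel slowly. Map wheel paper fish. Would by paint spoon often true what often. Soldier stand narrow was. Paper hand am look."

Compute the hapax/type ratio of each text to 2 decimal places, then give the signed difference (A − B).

-0.10

A: hapax=24, V=32, ratio=0.75
B: hapax=28, V=33, ratio=0.85
Difference = 0.75 − 0.85 = -0.10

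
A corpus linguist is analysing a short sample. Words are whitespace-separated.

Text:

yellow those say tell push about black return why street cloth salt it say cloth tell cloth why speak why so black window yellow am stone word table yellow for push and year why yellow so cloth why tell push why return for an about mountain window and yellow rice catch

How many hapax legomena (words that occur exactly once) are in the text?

14

Frequencies: why:6, yellow:5, cloth:4, tell:3, push:3, say:2, about:2, black:2, return:2, so:2, window:2, for:2, and:2, those:1, street:1, salt:1, it:1, speak:1, am:1, stone:1, … (7 more, each freq 1)
Hapax (freq=1): am, an, catch, it, mountain, rice, salt, speak, stone, street, table, those, word, year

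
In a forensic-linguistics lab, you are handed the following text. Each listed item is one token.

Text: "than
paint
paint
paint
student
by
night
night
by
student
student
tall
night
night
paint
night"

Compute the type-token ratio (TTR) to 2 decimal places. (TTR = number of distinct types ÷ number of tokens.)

N = 16 tokens, V = 6 types.
TTR = V / N = 6 / 16 = 0.38

0.38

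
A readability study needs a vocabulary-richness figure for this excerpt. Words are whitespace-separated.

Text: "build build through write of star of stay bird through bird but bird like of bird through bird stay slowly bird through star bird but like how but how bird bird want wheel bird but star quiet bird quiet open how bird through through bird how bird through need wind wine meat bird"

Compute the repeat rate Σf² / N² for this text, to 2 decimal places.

0.12

Frequencies: bird:15, through:7, but:4, how:4, of:3, star:3, build:2, stay:2, like:2, quiet:2, write:1, slowly:1, want:1, wheel:1, open:1, need:1, wind:1, wine:1, meat:1
Σf² = 349; N² = 2809
Repeat rate = 349 / 2809 = 0.12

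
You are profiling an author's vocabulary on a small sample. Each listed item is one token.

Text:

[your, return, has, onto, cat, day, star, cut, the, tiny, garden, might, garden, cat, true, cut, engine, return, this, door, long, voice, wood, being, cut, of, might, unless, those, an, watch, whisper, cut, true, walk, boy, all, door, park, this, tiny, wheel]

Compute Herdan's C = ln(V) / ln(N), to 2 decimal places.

N = 42, V = 31.
ln(V) = 3.433987, ln(N) = 3.737670
C = 3.433987 / 3.737670 = 0.92

0.92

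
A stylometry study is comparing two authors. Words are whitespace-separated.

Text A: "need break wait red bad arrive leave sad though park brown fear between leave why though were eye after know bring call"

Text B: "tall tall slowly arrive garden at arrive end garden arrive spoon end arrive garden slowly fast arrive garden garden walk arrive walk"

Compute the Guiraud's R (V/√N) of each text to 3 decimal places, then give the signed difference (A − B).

2.345

A: V=20, N=22, R=4.264
B: V=9, N=22, R=1.919
Difference = 4.264 − 1.919 = 2.345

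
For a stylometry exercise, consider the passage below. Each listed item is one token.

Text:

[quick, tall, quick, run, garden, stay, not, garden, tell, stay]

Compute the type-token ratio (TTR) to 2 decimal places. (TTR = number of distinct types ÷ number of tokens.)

N = 10 tokens, V = 7 types.
TTR = V / N = 7 / 10 = 0.70

0.70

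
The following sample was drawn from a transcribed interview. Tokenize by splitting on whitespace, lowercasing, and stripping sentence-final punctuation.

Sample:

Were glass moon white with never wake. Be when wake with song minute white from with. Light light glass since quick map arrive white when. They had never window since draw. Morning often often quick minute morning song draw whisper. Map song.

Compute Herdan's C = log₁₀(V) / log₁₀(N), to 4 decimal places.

0.8503

N = 42, V = 24.
log₁₀(V) = 1.380211, log₁₀(N) = 1.623249
C = 1.380211 / 1.623249 = 0.8503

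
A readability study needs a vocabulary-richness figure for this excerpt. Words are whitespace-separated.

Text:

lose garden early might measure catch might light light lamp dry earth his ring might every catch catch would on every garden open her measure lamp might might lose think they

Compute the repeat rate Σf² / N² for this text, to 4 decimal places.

0.0718

Frequencies: might:5, catch:3, lose:2, garden:2, measure:2, light:2, lamp:2, every:2, early:1, dry:1, earth:1, his:1, ring:1, would:1, on:1, open:1, her:1, think:1, they:1
Σf² = 69; N² = 961
Repeat rate = 69 / 961 = 0.0718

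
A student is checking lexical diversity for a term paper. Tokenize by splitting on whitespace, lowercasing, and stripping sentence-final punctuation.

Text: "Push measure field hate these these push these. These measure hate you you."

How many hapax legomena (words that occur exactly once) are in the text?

Frequencies: these:4, push:2, measure:2, hate:2, you:2, field:1
Hapax (freq=1): field

1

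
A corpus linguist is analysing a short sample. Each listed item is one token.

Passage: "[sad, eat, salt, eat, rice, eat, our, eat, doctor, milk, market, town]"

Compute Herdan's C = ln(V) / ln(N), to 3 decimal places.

0.884

N = 12, V = 9.
ln(V) = 2.197225, ln(N) = 2.484907
C = 2.197225 / 2.484907 = 0.884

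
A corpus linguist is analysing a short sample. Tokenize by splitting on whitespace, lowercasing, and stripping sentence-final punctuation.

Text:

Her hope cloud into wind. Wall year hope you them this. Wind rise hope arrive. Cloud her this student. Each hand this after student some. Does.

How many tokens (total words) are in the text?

Tokens: her, hope, cloud, into, wind, wall, year, hope, you, them, this, wind, rise, hope, arrive, cloud, her, this, student, each, hand, this, after, student, some, does
N = 26

26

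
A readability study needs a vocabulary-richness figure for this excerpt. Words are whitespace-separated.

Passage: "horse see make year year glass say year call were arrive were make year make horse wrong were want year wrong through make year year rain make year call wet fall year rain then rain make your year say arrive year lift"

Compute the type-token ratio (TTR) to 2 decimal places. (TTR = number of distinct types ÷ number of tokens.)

N = 42 tokens, V = 18 types.
TTR = V / N = 18 / 42 = 0.43

0.43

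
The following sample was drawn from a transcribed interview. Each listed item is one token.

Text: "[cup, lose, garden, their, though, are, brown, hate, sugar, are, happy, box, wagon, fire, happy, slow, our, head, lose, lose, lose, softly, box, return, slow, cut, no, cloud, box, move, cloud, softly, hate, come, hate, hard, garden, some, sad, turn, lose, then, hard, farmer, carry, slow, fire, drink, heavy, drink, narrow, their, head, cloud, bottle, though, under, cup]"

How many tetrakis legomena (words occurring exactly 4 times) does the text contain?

0

Frequencies: lose:5, hate:3, box:3, slow:3, cloud:3, cup:2, garden:2, their:2, though:2, are:2, happy:2, fire:2, head:2, softly:2, hard:2, drink:2, brown:1, sugar:1, wagon:1, our:1, … (15 more, each freq 1)
Words with frequency 4: (none)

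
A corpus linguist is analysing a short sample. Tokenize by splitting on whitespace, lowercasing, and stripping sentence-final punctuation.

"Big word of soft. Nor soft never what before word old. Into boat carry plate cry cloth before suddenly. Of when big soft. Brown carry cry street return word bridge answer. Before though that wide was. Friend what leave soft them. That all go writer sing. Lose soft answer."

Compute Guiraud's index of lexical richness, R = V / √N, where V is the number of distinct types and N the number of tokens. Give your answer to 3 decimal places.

4.857

N = 49, V = 34.
√N = 7.000000
R = 34 / 7.000000 = 4.857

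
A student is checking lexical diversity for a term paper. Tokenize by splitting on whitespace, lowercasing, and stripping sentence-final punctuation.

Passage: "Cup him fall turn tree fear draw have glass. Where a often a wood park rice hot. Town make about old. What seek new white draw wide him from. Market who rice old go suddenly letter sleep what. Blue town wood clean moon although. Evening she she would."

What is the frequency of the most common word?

2

Frequencies: him:2, draw:2, a:2, wood:2, rice:2, town:2, old:2, what:2, she:2, cup:1, fall:1, turn:1, tree:1, fear:1, have:1, glass:1, where:1, often:1, park:1, hot:1, … (19 more, each freq 1)
Most common: 'him' with frequency 2.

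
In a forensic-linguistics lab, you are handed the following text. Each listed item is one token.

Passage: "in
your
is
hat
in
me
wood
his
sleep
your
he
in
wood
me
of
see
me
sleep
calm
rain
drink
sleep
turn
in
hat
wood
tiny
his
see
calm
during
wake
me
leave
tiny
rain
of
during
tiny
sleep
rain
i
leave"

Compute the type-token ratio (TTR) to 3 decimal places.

0.465

N = 43 tokens, V = 20 types.
TTR = V / N = 20 / 43 = 0.465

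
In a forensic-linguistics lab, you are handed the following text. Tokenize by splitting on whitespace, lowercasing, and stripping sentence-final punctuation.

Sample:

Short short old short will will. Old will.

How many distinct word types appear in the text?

Distinct types: {old, short, will}
V = 3

3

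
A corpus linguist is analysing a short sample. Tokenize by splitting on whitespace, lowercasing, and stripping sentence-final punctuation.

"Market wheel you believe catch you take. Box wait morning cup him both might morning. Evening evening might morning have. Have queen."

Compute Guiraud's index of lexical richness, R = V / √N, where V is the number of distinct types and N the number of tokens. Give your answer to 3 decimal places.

3.411

N = 22, V = 16.
√N = 4.690416
R = 16 / 4.690416 = 3.411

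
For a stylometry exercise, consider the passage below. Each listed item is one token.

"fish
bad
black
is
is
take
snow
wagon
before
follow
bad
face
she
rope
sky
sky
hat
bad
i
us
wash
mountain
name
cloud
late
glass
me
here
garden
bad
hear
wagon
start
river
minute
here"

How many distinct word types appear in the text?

Distinct types: {bad, before, black, cloud, face, fish, follow, garden, glass, hat, hear, here, i, is, late, me, minute, mountain, name, river, rope, she, sky, snow, start, take, us, wagon, wash}
V = 29

29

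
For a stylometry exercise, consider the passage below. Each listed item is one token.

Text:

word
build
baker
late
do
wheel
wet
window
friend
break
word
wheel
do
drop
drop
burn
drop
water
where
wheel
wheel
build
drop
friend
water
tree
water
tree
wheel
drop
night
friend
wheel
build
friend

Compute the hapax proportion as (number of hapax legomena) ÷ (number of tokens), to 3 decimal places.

0.229

Frequencies: wheel:6, drop:5, friend:4, build:3, water:3, word:2, do:2, tree:2, baker:1, late:1, wet:1, window:1, break:1, burn:1, where:1, night:1
Hapax count = 8; token count = 35.
Ratio = 8 / 35 = 0.229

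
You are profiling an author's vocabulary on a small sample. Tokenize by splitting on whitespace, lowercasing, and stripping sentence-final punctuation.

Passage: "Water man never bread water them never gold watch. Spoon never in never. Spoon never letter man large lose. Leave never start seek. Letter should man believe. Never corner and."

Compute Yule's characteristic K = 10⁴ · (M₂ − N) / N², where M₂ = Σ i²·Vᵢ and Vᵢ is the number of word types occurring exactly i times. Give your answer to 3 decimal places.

Frequencies: never:7, man:3, water:2, spoon:2, letter:2, bread:1, them:1, gold:1, watch:1, in:1, large:1, lose:1, leave:1, start:1, seek:1, should:1, believe:1, corner:1, and:1
N = 30. Frequency spectrum: V_1=14, V_2=3, V_3=1, V_7=1
M₂ = 1²·14 + 2²·3 + 3²·1 + 7²·1 = 84
K = 10000 × (84 − 30) / 30² = 600.000

600.000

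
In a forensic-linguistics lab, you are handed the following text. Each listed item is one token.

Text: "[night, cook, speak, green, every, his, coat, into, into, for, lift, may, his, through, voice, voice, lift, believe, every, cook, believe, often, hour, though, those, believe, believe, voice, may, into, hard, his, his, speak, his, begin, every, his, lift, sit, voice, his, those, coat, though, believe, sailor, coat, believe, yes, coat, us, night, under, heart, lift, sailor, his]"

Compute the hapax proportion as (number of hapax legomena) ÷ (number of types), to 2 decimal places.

0.46

Frequencies: his:8, believe:6, coat:4, lift:4, voice:4, every:3, into:3, night:2, cook:2, speak:2, may:2, though:2, those:2, sailor:2, green:1, for:1, through:1, often:1, hour:1, hard:1, … (6 more, each freq 1)
Hapax count = 12; type count = 26.
Ratio = 12 / 26 = 0.46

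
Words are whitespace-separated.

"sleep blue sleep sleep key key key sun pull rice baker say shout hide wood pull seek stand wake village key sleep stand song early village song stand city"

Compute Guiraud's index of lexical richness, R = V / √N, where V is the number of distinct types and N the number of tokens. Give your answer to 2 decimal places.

3.34

N = 29, V = 18.
√N = 5.385165
R = 18 / 5.385165 = 3.34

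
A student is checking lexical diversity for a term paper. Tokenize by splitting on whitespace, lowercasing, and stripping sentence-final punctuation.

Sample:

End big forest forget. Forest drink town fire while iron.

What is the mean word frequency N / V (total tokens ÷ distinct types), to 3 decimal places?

N = 10 tokens, V = 9 types.
Mean frequency = N / V = 10 / 9 = 1.111

1.111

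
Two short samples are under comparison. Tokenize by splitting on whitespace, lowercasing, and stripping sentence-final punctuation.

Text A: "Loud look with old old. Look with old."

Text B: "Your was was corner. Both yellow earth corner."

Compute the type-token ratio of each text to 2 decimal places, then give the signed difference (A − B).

TTR(A) = 4/8 = 0.50
TTR(B) = 6/8 = 0.75
Difference = 0.50 − 0.75 = -0.25

-0.25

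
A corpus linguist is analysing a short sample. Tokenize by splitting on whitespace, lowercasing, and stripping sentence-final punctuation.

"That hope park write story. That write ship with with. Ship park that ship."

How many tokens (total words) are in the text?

14

Tokens: that, hope, park, write, story, that, write, ship, with, with, ship, park, that, ship
N = 14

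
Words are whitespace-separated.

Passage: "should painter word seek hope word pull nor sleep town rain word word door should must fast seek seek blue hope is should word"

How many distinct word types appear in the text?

Distinct types: {blue, door, fast, hope, is, must, nor, painter, pull, rain, seek, should, sleep, town, word}
V = 15

15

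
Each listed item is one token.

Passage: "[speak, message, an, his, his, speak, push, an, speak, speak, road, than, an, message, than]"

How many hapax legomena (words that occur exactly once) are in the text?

2

Frequencies: speak:4, an:3, message:2, his:2, than:2, push:1, road:1
Hapax (freq=1): push, road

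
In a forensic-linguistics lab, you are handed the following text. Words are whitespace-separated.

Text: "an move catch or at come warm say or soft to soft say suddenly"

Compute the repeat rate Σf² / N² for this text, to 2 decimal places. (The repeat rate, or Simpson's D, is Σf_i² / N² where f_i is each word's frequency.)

0.10

Frequencies: or:2, say:2, soft:2, an:1, move:1, catch:1, at:1, come:1, warm:1, to:1, suddenly:1
Σf² = 20; N² = 196
Repeat rate = 20 / 196 = 0.10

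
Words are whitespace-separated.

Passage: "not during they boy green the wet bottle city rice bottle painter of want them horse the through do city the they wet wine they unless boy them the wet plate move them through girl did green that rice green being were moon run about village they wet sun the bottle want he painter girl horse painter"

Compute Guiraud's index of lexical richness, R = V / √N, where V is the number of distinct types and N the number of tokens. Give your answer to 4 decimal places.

4.2385

N = 57, V = 32.
√N = 7.549834
R = 32 / 7.549834 = 4.2385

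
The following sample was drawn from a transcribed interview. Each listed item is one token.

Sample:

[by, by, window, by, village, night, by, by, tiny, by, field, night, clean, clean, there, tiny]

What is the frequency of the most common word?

Frequencies: by:6, night:2, tiny:2, clean:2, window:1, village:1, field:1, there:1
Most common: 'by' with frequency 6.

6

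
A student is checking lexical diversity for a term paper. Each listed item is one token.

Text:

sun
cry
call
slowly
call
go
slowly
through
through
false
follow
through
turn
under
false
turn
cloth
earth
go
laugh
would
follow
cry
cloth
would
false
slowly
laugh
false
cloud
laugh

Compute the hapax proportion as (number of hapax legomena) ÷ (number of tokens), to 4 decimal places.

0.1290

Frequencies: false:4, slowly:3, through:3, laugh:3, cry:2, call:2, go:2, follow:2, turn:2, cloth:2, would:2, sun:1, under:1, earth:1, cloud:1
Hapax count = 4; token count = 31.
Ratio = 4 / 31 = 0.1290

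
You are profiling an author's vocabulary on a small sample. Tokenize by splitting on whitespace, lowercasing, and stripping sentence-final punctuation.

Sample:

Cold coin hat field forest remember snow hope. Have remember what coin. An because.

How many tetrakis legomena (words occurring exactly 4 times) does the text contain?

0

Frequencies: coin:2, remember:2, cold:1, hat:1, field:1, forest:1, snow:1, hope:1, have:1, what:1, an:1, because:1
Words with frequency 4: (none)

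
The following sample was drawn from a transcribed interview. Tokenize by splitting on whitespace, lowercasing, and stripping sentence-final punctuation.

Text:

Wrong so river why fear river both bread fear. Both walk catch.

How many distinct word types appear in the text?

Distinct types: {both, bread, catch, fear, river, so, walk, why, wrong}
V = 9

9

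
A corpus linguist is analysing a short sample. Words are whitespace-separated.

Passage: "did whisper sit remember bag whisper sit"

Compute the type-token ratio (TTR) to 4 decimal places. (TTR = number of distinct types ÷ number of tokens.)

N = 7 tokens, V = 5 types.
TTR = V / N = 5 / 7 = 0.7143

0.7143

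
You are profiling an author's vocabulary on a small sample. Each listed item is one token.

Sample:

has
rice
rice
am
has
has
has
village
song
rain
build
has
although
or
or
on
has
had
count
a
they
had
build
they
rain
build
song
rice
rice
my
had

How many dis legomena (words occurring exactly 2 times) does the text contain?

Frequencies: has:6, rice:4, build:3, had:3, song:2, rain:2, or:2, they:2, am:1, village:1, although:1, on:1, count:1, a:1, my:1
Words with frequency 2: or, rain, song, they

4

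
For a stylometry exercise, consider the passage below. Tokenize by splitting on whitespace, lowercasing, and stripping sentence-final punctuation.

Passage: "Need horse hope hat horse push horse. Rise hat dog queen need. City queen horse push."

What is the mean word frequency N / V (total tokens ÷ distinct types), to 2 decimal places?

N = 16 tokens, V = 9 types.
Mean frequency = N / V = 16 / 9 = 1.78

1.78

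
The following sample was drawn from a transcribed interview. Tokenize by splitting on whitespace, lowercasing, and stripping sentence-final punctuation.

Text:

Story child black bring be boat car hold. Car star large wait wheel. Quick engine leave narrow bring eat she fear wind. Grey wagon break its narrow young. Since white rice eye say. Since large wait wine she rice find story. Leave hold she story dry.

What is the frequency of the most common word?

Frequencies: story:3, she:3, bring:2, car:2, hold:2, large:2, wait:2, leave:2, narrow:2, since:2, rice:2, child:1, black:1, be:1, boat:1, star:1, wheel:1, quick:1, engine:1, eat:1, … (13 more, each freq 1)
Most common: 'story' with frequency 3.

3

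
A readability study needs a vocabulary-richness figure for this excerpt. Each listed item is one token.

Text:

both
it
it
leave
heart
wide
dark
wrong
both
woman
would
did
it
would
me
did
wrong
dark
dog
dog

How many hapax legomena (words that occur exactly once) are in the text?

Frequencies: it:3, both:2, dark:2, wrong:2, would:2, did:2, dog:2, leave:1, heart:1, wide:1, woman:1, me:1
Hapax (freq=1): heart, leave, me, wide, woman

5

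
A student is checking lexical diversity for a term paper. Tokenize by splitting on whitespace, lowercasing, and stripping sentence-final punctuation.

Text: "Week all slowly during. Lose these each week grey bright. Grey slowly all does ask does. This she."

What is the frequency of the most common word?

Frequencies: week:2, all:2, slowly:2, grey:2, does:2, during:1, lose:1, these:1, each:1, bright:1, ask:1, this:1, she:1
Most common: 'week' with frequency 2.

2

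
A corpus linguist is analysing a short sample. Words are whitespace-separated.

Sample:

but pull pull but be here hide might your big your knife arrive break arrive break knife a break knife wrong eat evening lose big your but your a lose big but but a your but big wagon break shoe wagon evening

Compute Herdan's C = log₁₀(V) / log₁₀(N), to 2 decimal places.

N = 42, V = 18.
log₁₀(V) = 1.255273, log₁₀(N) = 1.623249
C = 1.255273 / 1.623249 = 0.77

0.77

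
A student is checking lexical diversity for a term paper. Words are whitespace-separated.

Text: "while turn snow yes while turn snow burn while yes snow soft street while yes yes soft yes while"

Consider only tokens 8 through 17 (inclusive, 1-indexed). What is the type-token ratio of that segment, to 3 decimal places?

Segment tokens 8–17: burn, while, yes, snow, soft, street, while, yes, yes, soft
Segment N = 10, segment V = 6.
TTR = 6 / 10 = 0.600

0.600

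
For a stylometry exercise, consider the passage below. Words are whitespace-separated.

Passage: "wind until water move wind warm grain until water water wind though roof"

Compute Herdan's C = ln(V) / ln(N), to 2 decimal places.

0.81

N = 13, V = 8.
ln(V) = 2.079442, ln(N) = 2.564949
C = 2.079442 / 2.564949 = 0.81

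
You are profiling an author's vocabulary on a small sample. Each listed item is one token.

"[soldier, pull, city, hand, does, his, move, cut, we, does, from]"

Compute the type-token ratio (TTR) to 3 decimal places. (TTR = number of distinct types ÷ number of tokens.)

N = 11 tokens, V = 10 types.
TTR = V / N = 10 / 11 = 0.909

0.909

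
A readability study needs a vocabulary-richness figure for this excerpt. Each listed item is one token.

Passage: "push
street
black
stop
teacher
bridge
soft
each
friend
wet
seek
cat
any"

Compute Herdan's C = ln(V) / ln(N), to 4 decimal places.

N = 13, V = 13.
ln(V) = 2.564949, ln(N) = 2.564949
C = 2.564949 / 2.564949 = 1.0000

1.0000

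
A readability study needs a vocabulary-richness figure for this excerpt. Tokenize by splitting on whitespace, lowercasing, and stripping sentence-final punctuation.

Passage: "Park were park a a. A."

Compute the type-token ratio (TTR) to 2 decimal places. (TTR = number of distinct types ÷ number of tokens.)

N = 6 tokens, V = 3 types.
TTR = V / N = 3 / 6 = 0.50

0.50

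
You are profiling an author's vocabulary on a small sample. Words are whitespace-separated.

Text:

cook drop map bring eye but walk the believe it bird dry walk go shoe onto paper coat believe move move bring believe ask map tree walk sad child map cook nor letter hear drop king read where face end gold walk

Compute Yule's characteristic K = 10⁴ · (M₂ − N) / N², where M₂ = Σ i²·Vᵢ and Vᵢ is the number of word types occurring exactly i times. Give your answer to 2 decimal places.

Frequencies: walk:4, map:3, believe:3, cook:2, drop:2, bring:2, move:2, eye:1, but:1, the:1, it:1, bird:1, dry:1, go:1, shoe:1, onto:1, paper:1, coat:1, ask:1, tree:1, … (11 more, each freq 1)
N = 42. Frequency spectrum: V_1=24, V_2=4, V_3=2, V_4=1
M₂ = 1²·24 + 2²·4 + 3²·2 + 4²·1 = 74
K = 10000 × (74 − 42) / 42² = 181.41

181.41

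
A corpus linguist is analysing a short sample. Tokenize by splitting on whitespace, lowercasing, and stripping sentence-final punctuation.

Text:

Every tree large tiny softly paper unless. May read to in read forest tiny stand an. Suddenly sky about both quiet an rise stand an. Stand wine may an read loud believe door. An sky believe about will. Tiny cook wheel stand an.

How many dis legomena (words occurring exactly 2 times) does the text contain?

Frequencies: an:6, stand:4, tiny:3, read:3, may:2, sky:2, about:2, believe:2, every:1, tree:1, large:1, softly:1, paper:1, unless:1, to:1, in:1, forest:1, suddenly:1, both:1, quiet:1, … (7 more, each freq 1)
Words with frequency 2: about, believe, may, sky

4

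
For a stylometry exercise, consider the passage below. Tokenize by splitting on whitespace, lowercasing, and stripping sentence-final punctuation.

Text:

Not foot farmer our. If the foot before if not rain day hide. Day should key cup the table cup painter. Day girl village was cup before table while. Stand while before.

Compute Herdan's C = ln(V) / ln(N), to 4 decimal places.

N = 32, V = 20.
ln(V) = 2.995732, ln(N) = 3.465736
C = 2.995732 / 3.465736 = 0.8644

0.8644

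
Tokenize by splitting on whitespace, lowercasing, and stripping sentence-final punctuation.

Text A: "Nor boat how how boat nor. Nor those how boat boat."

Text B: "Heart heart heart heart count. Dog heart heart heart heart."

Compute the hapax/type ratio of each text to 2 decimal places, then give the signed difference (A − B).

-0.42

A: hapax=1, V=4, ratio=0.25
B: hapax=2, V=3, ratio=0.67
Difference = 0.25 − 0.67 = -0.42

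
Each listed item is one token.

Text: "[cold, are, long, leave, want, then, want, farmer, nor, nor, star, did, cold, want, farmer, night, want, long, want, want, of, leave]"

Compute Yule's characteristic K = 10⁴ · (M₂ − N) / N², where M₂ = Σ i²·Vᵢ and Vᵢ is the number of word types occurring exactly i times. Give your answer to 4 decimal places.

Frequencies: want:6, cold:2, long:2, leave:2, farmer:2, nor:2, are:1, then:1, star:1, did:1, night:1, of:1
N = 22. Frequency spectrum: V_1=6, V_2=5, V_6=1
M₂ = 1²·6 + 2²·5 + 6²·1 = 62
K = 10000 × (62 − 22) / 22² = 826.4463

826.4463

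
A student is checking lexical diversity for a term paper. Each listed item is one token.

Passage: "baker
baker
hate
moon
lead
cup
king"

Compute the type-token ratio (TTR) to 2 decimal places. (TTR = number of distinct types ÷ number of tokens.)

N = 7 tokens, V = 6 types.
TTR = V / N = 6 / 7 = 0.86

0.86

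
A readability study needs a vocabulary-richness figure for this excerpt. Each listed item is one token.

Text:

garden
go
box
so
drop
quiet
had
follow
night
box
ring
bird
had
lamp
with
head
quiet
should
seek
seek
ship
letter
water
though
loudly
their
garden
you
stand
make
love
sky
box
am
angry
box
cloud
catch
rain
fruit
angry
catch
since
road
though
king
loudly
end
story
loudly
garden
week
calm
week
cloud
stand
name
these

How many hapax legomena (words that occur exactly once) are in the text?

30

Frequencies: box:4, garden:3, loudly:3, quiet:2, had:2, seek:2, though:2, stand:2, angry:2, cloud:2, catch:2, week:2, go:1, so:1, drop:1, follow:1, night:1, ring:1, bird:1, lamp:1, … (22 more, each freq 1)
Hapax (freq=1): am, bird, calm, drop, end, follow, fruit, go, head, king, lamp, letter, love, make, name, night, rain, ring, road, ship, should, since, sky, so, story, their, these, water, with, you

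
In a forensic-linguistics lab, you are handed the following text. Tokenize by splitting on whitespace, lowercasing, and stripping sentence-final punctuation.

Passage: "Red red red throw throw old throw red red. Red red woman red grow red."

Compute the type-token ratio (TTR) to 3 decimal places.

0.333

N = 15 tokens, V = 5 types.
TTR = V / N = 5 / 15 = 0.333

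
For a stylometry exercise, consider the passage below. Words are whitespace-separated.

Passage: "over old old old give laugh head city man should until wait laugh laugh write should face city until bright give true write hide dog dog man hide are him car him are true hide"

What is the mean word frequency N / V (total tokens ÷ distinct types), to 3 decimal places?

N = 35 tokens, V = 19 types.
Mean frequency = N / V = 35 / 19 = 1.842

1.842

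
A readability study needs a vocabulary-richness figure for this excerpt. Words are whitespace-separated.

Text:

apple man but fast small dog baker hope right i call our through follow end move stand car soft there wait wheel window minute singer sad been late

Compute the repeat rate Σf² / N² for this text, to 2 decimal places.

0.04

Frequencies: apple:1, man:1, but:1, fast:1, small:1, dog:1, baker:1, hope:1, right:1, i:1, call:1, our:1, through:1, follow:1, end:1, move:1, stand:1, car:1, soft:1, there:1, … (8 more, each freq 1)
Σf² = 28; N² = 784
Repeat rate = 28 / 784 = 0.04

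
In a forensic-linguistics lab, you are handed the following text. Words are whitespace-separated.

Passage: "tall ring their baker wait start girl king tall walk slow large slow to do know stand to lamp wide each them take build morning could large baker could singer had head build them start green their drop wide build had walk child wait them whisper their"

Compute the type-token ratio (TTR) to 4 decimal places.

N = 47 tokens, V = 30 types.
TTR = V / N = 30 / 47 = 0.6383

0.6383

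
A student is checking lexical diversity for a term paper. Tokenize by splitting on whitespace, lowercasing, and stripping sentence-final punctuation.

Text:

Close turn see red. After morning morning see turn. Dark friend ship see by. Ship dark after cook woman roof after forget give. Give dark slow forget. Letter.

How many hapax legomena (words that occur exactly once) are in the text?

Frequencies: see:3, after:3, dark:3, turn:2, morning:2, ship:2, forget:2, give:2, close:1, red:1, friend:1, by:1, cook:1, woman:1, roof:1, slow:1, letter:1
Hapax (freq=1): by, close, cook, friend, letter, red, roof, slow, woman

9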